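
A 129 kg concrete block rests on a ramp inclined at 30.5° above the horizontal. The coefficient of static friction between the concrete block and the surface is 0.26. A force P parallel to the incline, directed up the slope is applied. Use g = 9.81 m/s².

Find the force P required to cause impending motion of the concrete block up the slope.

P ≈ 926 N

At impending motion up the slope, friction acts down-slope at its limit: f = μ_s N.
P is parallel to the surface, so N = m g cos θ = 1090 N.
Along the incline: P = m g sin θ + μ_s N = 642 + 0.26×1090 = 926 N.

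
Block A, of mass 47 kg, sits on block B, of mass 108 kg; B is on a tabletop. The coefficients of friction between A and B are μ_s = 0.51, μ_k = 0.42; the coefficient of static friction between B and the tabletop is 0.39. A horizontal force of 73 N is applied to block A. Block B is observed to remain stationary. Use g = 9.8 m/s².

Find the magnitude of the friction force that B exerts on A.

The normal force B exerts on A is simply A's weight, N₁ = 460.6 N.
So the A–B interface can sustain at most μ_s N₁ = 234.9 N of static friction.
P = 73 N is within that limit, so A and B move together (both at rest); the A–B friction is simply f₁ = P = 73 N.
B experiences an equal 73 N forward from A (third law). B is in equilibrium, so the floor supplies f₂ = 73 N of static friction (limit μ_s(m_A+m_B)g = 592.4 N, not exceeded).

f ≈ 73 N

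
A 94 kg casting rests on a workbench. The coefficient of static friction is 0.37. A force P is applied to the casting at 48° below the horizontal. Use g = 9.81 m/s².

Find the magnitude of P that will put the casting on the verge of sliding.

P ≈ 866 N

N = m g + P sin α (the push presses the casting into the workbench).
At impending slip, P cos α = μ_s N = μ_s (m g + P sin α).
Solving: P (cos α − μ_s sin α) = μ_s m g → P = 0.37×922/(cos 48° − 0.37 sin 48°) = 341/0.3942 = 866 N.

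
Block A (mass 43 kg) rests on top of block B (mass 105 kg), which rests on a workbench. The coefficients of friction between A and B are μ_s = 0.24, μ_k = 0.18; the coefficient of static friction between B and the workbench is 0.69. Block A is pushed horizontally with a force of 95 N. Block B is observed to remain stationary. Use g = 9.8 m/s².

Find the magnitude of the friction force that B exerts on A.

f ≈ 95 N

The normal force B exerts on A is simply A's weight, N₁ = 421.4 N.
So the A–B interface can sustain at most μ_s N₁ = 101.1 N of static friction.
Since P = 95 N ≤ 101.1 N, A does not slip on B; friction on A equals P = 95 N.
By Newton's third law B feels 95 N forward from A. With B stationary, the floor's static friction on B balances it: f₂ = 95 N (well within μ_s(m_A+m_B)g = 1001 N).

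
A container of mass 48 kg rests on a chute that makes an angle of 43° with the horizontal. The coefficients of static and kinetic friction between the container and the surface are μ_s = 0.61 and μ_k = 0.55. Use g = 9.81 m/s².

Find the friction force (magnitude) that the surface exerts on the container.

f ≈ 189 N (up the incline)

Normal force: N = m g cos θ = 48 × 9.81 × cos 43° = 344.4 N.
Along the slope the weight component is m g sin θ = 321.1 N; friction must supply exactly this, acting up-slope.
The static-friction ceiling is μ_s N = 0.61 × 344.4 = 210.1 N.
Since |321.1| > 210.1 N, static friction cannot hold it; the container slides down the incline and kinetic friction applies: f = μ_k N = 0.55 × 344.4 = 189 N.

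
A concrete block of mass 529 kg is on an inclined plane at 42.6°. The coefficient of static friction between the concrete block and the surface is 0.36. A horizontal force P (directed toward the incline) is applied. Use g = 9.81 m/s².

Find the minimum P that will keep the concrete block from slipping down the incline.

P_min ≈ 2180 N

The concrete block tends to slide down (tan θ > μ_s), so at the point of impending slip friction acts up-slope at its limit: f = μ_s N.
Perpendicular to the incline: N = m g cos θ + P sin θ.
Along the incline: P cos θ + μ_s N = m g sin θ, i.e. P cos θ + μ_s (m g cos θ + P sin θ) = m g sin θ.
Solving, P (cos θ + μ_s sin θ) = m g (sin θ − μ_s cos θ), so P = 5190×0.4119/0.9798 = 2180 N.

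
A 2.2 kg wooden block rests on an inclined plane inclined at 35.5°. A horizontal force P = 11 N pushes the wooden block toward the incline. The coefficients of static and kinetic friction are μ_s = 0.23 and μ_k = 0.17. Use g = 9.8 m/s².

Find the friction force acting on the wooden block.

The horizontal push has a component P sin θ into the surface, so N = m g cos θ + P sin θ = 17.55 + 6.388 = 23.94 N.
Parallel to the incline: P cos θ − m g sin θ = 8.955 − 12.52 = -3.565 N; the friction needed to balance this is 3.565 N acting up the slope.
The limit of static friction is μ_s N = 5.506 N.
|f_req| = 3.565 ≤ 5.506 N → the wooden block is in equilibrium; friction equals the required value.

f ≈ 3.56 N (up the incline)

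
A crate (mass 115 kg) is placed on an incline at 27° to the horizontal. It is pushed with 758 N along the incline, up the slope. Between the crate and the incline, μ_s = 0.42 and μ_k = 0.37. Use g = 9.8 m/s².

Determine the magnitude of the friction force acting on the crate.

f ≈ 246 N (down the incline)

Normal force: N = m g cos θ = 115 × 9.8 × cos 27° = 1004 N.
For equilibrium along the incline the friction force must supply f = m g sin θ − P = 511.6 − 758 = -246.4 N (positive meaning up-slope).
Maximum static friction available: μ_s N = 0.42 × 1004 = 421.7 N.
Since |-246.4| ≤ 421.7 N, no slip — friction simply equals what equilibrium demands.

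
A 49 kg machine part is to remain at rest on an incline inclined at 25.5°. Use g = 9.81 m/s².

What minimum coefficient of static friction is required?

At the slip threshold m g sin θ = μ_s m g cos θ, so μ_s,min = tan θ.
μ_s,min = tan 25.5° = 0.477.

μ_s,min ≈ 0.477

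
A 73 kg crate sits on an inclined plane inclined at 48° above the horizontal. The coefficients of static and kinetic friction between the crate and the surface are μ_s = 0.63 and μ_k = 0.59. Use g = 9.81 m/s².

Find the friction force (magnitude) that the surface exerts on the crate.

The normal reaction is N = m g cos θ = 479.2 N.
For equilibrium along the incline, friction must balance the weight component: f = m g sin θ = 532.2 N up the slope.
Maximum static friction available: μ_s N = 0.63 × 479.2 = 301.9 N.
|532.2| exceeds 301.9 N, so the crate slips down-slope; friction is kinetic, f = μ_k N = 0.59×479.2 = 283 N.

f ≈ 283 N (up the incline)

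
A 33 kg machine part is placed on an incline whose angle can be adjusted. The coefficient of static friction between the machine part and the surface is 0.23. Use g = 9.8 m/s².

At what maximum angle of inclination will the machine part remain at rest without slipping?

θ_max ≈ 13°

At the slip threshold, m g sin θ = μ_s · m g cos θ, so tan θ = μ_s.
θ_max = arctan(0.23) = 13°.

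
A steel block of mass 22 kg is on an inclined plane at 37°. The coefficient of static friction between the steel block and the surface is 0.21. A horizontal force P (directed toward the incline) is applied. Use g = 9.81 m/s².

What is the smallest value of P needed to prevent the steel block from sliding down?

The steel block tends to slide down (tan θ > μ_s), so at the point of impending slip friction acts up-slope at its limit: f = μ_s N.
Perpendicular to the incline: N = m g cos θ + P sin θ.
Along the incline: P cos θ + μ_s N = m g sin θ, i.e. P cos θ + μ_s (m g cos θ + P sin θ) = m g sin θ.
Solving, P (cos θ + μ_s sin θ) = m g (sin θ − μ_s cos θ), so P = 216×0.4341/0.925 = 101 N.

P_min ≈ 101 N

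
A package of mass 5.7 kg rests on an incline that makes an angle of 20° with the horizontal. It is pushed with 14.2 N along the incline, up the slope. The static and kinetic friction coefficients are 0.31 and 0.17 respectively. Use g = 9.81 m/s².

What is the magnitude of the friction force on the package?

Perpendicular to the surface, N = m g cos θ = 5.7·9.81·cos 20° = 52.54 N.
Parallel to the incline, ΣF = 0 gives f = m g sin θ − P = 19.12 − 14.2 = 4.925 N (up-slope positive).
The static-friction ceiling is μ_s N = 0.31 × 52.54 = 16.29 N.
Since |4.925| ≤ 16.29 N, the package remains in static equilibrium and friction takes exactly the required value.

f ≈ 4.92 N (up the incline)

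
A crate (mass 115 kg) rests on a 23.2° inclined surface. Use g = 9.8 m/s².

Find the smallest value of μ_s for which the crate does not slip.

μ_s,min ≈ 0.429

At the slip threshold m g sin θ = μ_s m g cos θ, so μ_s,min = tan θ.
μ_s,min = tan 23.2° = 0.429.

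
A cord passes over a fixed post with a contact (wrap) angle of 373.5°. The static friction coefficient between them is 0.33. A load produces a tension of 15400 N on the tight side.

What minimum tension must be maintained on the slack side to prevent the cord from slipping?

Capstan equation at impending slip: T_tight/T_slack = e^{μβ}.
β = 373.5° = 6.519 rad; e^{μβ} = e^{0.33×6.519} = 8.595.
T_slack = T_tight / e^{μβ} = 15400 / 8.595 = 1790 N.

T_min ≈ 1790 N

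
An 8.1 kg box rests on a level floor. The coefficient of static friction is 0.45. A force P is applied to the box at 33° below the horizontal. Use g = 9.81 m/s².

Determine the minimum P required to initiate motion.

P ≈ 60.2 N

N = m g + P sin α (the push presses the box into the level floor).
At impending slip, P cos α = μ_s N = μ_s (m g + P sin α).
Solving: P (cos α − μ_s sin α) = μ_s m g → P = 0.45×79.5/(cos 33° − 0.45 sin 33°) = 35.8/0.5936 = 60.2 N.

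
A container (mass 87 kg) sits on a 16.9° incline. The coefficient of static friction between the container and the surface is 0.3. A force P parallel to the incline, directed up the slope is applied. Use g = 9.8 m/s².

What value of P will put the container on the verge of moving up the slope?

P ≈ 493 N

At impending motion up the slope, friction acts down-slope at its limit: f = μ_s N.
P is parallel to the surface, so N = m g cos θ = 816 N.
Along the incline: P = m g sin θ + μ_s N = 248 + 0.3×816 = 493 N.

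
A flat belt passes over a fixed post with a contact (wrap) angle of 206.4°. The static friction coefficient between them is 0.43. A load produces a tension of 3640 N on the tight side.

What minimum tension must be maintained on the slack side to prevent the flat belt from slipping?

Capstan equation at impending slip: T_tight/T_slack = e^{μβ}.
β = 206.4° = 3.602 rad; e^{μβ} = e^{0.43×3.602} = 4.707.
T_slack = T_tight / e^{μβ} = 3640 / 4.707 = 773 N.

T_min ≈ 773 N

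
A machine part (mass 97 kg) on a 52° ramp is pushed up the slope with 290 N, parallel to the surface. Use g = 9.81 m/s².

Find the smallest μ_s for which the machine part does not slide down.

μ_s,min ≈ 0.785

N = m g cos θ = 585.8 N.
Friction must make up the shortfall along the incline: f = m g sin θ − P = 749.8 − 290 = 459.8 N.
At the threshold f = μ_s N, so μ_s,min = 459.8/585.8 = 0.785.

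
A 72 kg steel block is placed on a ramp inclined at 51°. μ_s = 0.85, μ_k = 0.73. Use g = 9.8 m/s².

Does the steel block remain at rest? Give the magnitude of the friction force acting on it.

N = m g cos θ = 444 N.
Down-slope weight component: m g sin θ = 548 N.
μ_s N = 377 N.
548 > 377 N, so it slides; kinetic friction f = μ_k N = 0.73×444 = 324 N.

f ≈ 324 N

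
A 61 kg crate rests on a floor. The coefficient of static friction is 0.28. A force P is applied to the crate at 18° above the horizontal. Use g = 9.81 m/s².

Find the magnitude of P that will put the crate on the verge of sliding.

P ≈ 161 N

N = m g − P sin α (the pull lifts the crate).
At impending slip, P cos α = μ_s N = μ_s (m g − P sin α).
Solving: P (cos α + μ_s sin α) = μ_s m g → P = 0.28×598/(cos 18° + 0.28 sin 18°) = 168/1.038 = 161 N.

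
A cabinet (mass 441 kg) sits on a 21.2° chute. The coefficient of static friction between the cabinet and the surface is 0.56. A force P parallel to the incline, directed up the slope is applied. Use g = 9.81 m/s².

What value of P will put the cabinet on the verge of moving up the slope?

P ≈ 3820 N

At impending motion up the slope, friction acts down-slope at its limit: f = μ_s N.
P is parallel to the surface, so N = m g cos θ = 4030 N.
Along the incline: P = m g sin θ + μ_s N = 1560 + 0.56×4030 = 3820 N.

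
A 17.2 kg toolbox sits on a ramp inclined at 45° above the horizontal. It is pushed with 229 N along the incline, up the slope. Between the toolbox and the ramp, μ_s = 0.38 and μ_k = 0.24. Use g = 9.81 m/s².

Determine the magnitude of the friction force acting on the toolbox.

The normal reaction is N = m g cos θ = 119.3 N.
For equilibrium along the incline the friction force must supply f = m g sin θ − P = 119.3 − 229 = -109.7 N (positive meaning up-slope).
Maximum static friction available: μ_s N = 0.38 × 119.3 = 45.34 N.
Since |-109.7| > 45.34 N, static friction cannot hold it; the toolbox slides up the incline and kinetic friction applies: f = μ_k N = 0.24 × 119.3 = 28.6 N.

f ≈ 28.6 N (down the incline)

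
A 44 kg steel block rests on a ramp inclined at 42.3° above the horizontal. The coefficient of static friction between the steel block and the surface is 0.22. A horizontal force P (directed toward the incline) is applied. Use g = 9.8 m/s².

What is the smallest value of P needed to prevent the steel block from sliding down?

The steel block tends to slide down (tan θ > μ_s), so at the point of impending slip friction acts up-slope at its limit: f = μ_s N.
Perpendicular to the incline: N = m g cos θ + P sin θ.
Along the incline: P cos θ + μ_s N = m g sin θ, i.e. P cos θ + μ_s (m g cos θ + P sin θ) = m g sin θ.
Solving, P (cos θ + μ_s sin θ) = m g (sin θ − μ_s cos θ), so P = 431×0.5103/0.8877 = 248 N.

P_min ≈ 248 N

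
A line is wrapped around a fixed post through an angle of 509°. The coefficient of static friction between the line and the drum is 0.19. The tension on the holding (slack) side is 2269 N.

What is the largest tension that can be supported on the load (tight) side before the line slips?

At impending slip the capstan equation gives T₂/T₁ = e^{μβ} with β in radians.
β = 509° × π/180 = 8.884 rad.
e^{μβ} = e^{0.19×8.884} = 5.408.
T₂ = T₁ · e^{μβ} = 2269 × 5.408 = 12300 N.

T_max ≈ 12300 N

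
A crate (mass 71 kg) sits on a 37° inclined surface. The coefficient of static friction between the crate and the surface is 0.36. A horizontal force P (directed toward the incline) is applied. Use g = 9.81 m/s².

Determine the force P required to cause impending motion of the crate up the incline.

At impending motion up the slope, friction acts down-slope at its limit: f = μ_s N.
Perpendicular to the incline: N = m g cos θ + P sin θ.
Along the incline: P cos θ = m g sin θ + μ_s N = m g sin θ + μ_s (m g cos θ + P sin θ).
Solving, P (cos θ − μ_s sin θ) = m g (sin θ + μ_s cos θ), so P = 71×9.81×(sin 37° + 0.36 cos 37°)/(cos 37° − 0.36 sin 37°) = 697×0.8893/0.582 = 1060 N.

P ≈ 1060 N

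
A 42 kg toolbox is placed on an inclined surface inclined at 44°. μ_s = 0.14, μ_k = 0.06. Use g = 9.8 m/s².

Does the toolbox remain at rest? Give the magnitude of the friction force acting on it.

N = m g cos θ = 296 N.
Down-slope weight component: m g sin θ = 286 N.
μ_s N = 41.5 N.
286 > 41.5 N, so it slides; kinetic friction f = μ_k N = 0.06×296 = 17.8 N.

f ≈ 17.8 N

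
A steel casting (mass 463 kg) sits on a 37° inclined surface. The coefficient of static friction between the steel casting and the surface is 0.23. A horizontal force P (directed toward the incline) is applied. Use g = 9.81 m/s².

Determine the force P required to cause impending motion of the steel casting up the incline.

P ≈ 5400 N

At impending motion up the slope, friction acts down-slope at its limit: f = μ_s N.
Perpendicular to the incline: N = m g cos θ + P sin θ.
Along the incline: P cos θ = m g sin θ + μ_s N = m g sin θ + μ_s (m g cos θ + P sin θ).
Solving, P (cos θ − μ_s sin θ) = m g (sin θ + μ_s cos θ), so P = 463×9.81×(sin 37° + 0.23 cos 37°)/(cos 37° − 0.23 sin 37°) = 4540×0.7855/0.6602 = 5400 N.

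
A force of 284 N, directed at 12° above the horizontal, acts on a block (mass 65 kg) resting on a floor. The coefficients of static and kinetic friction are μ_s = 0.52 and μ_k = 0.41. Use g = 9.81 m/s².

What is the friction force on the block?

Vertical equilibrium gives N = m g − P sin α = 578.6 N.
For equilibrium, f = P cos α = 284×cos 12° = 277.8 N.
The static-friction limit is μ_s N = 300.9 N.
Since 277.8 N does not exceed the limit, the block stays at rest and f = 278 N.

f ≈ 278 N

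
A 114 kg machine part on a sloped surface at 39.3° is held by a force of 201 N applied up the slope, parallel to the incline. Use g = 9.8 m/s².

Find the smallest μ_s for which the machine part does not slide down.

N = m g cos θ = 864.5 N.
Friction must make up the shortfall along the incline: f = m g sin θ − P = 707.6 − 201 = 506.6 N.
At the threshold f = μ_s N, so μ_s,min = 506.6/864.5 = 0.586.

μ_s,min ≈ 0.586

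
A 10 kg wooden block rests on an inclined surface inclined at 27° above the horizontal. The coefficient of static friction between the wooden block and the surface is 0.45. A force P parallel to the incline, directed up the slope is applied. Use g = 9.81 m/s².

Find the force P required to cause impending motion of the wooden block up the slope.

P ≈ 83.9 N

At impending motion up the slope, friction acts down-slope at its limit: f = μ_s N.
P is parallel to the surface, so N = m g cos θ = 87.4 N.
Along the incline: P = m g sin θ + μ_s N = 44.5 + 0.45×87.4 = 83.9 N.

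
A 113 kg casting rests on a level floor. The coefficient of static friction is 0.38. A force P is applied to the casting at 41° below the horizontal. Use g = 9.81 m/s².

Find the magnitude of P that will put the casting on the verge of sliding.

N = m g + P sin α (the push presses the casting into the level floor).
At impending slip, P cos α = μ_s N = μ_s (m g + P sin α).
Solving: P (cos α − μ_s sin α) = μ_s m g → P = 0.38×1110/(cos 41° − 0.38 sin 41°) = 421/0.5054 = 833 N.

P ≈ 833 N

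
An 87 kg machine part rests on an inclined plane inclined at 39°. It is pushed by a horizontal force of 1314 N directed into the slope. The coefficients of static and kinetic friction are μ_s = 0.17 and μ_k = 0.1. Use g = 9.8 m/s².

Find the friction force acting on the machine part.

The horizontal push has a component P sin θ into the surface, so N = m g cos θ + P sin θ = 662.6 + 826.9 = 1490 N.
Along the incline, the net driving force (taking up-slope positive) is P cos θ − m g sin θ = 1021 − 536.6 = 484.6 N, so equilibrium requires friction f = -484.6 N (down-slope).
Maximum static friction: μ_s N = 0.17 × 1490 = 253.2 N.
The required 484.6 N exceeds the static limit, so the machine part slides up-slope and f = μ_k N = 0.1×1490 = 149 N.

f ≈ 149 N (down the incline)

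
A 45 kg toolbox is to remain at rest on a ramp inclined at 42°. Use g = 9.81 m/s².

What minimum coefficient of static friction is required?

μ_s,min ≈ 0.9

At the slip threshold m g sin θ = μ_s m g cos θ, so μ_s,min = tan θ.
μ_s,min = tan 42° = 0.9.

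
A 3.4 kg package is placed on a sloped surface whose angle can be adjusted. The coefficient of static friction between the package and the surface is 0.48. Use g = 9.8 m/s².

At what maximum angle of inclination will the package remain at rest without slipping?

θ_max ≈ 25.6°

At the slip threshold, m g sin θ = μ_s · m g cos θ, so tan θ = μ_s.
θ_max = arctan(0.48) = 25.6°.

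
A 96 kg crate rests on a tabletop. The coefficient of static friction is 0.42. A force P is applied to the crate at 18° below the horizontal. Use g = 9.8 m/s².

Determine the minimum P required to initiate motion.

P ≈ 481 N

N = m g + P sin α (the push presses the crate into the tabletop).
At impending slip, P cos α = μ_s N = μ_s (m g + P sin α).
Solving: P (cos α − μ_s sin α) = μ_s m g → P = 0.42×941/(cos 18° − 0.42 sin 18°) = 395/0.8213 = 481 N.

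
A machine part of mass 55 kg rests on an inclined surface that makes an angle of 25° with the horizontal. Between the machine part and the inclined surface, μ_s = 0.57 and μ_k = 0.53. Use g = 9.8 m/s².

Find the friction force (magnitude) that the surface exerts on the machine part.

Normal force: N = m g cos θ = 55 × 9.8 × cos 25° = 488.5 N.
For equilibrium along the incline, friction must balance the weight component: f = m g sin θ = 227.8 N up the slope.
Static friction can supply at most μ_s N = 278.4 N.
Since |227.8| ≤ 278.4 N, no slip — friction simply equals what equilibrium demands.

f ≈ 228 N (up the incline)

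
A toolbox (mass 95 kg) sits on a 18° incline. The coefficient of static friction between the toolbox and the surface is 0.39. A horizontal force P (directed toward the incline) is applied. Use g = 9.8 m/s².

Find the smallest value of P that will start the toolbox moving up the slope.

P ≈ 762 N

At impending motion up the slope, friction acts down-slope at its limit: f = μ_s N.
Perpendicular to the incline: N = m g cos θ + P sin θ.
Along the incline: P cos θ = m g sin θ + μ_s N = m g sin θ + μ_s (m g cos θ + P sin θ).
Solving, P (cos θ − μ_s sin θ) = m g (sin θ + μ_s cos θ), so P = 95×9.8×(sin 18° + 0.39 cos 18°)/(cos 18° − 0.39 sin 18°) = 931×0.6799/0.8305 = 762 N.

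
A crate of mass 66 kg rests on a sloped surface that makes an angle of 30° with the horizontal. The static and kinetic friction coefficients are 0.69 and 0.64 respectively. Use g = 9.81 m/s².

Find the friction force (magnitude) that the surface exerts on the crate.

f ≈ 324 N (up the incline)

Perpendicular to the surface, N = m g cos θ = 66·9.81·cos 30° = 560.7 N.
For equilibrium along the incline, friction must balance the weight component: f = m g sin θ = 323.7 N up the slope.
The static-friction ceiling is μ_s N = 0.69 × 560.7 = 386.9 N.
Since |323.7| ≤ 386.9 N, no slip — friction simply equals what equilibrium demands.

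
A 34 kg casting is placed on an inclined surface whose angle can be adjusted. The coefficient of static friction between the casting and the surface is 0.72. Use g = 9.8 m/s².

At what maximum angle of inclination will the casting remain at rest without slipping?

θ_max ≈ 35.8°

At the slip threshold, m g sin θ = μ_s · m g cos θ, so tan θ = μ_s.
θ_max = arctan(0.72) = 35.8°.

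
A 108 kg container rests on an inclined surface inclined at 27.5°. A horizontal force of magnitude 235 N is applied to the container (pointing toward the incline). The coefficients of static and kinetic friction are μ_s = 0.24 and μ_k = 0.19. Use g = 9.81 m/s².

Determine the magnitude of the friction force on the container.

f ≈ 199 N (up the incline)

Resolve perpendicular to the incline: N = m g cos θ + P sin θ = 108×9.81×cos 27.5° + 235×sin 27.5° = 1048 N.
Parallel to the incline: P cos θ − m g sin θ = 208.4 − 489.2 = -280.8 N; the friction needed to balance this is 280.8 N acting up the slope.
Maximum static friction: μ_s N = 0.24 × 1048 = 251.6 N.
|f_req| = 280.8 > 251.6 N → the container slides down the incline; f = μ_k N = 0.19 × 1048 = 199 N.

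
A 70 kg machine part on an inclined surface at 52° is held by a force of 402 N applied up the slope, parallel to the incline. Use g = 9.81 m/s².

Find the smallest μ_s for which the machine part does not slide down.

N = m g cos θ = 422.8 N.
Friction must make up the shortfall along the incline: f = m g sin θ − P = 541.1 − 402 = 139.1 N.
At the threshold f = μ_s N, so μ_s,min = 139.1/422.8 = 0.329.

μ_s,min ≈ 0.329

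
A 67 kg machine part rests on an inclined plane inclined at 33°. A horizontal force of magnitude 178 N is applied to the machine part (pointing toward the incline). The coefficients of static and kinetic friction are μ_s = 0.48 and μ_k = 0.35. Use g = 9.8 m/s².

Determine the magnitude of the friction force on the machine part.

Resolve perpendicular to the incline: N = m g cos θ + P sin θ = 67×9.8×cos 33° + 178×sin 33° = 647.6 N.
Parallel to the incline: P cos θ − m g sin θ = 149.3 − 357.6 = -208.3 N; the friction needed to balance this is 208.3 N acting up the slope.
Maximum static friction: μ_s N = 0.48 × 647.6 = 310.9 N.
|f_req| = 208.3 ≤ 310.9 N → the machine part is in equilibrium; friction equals the required value.

f ≈ 208 N (up the incline)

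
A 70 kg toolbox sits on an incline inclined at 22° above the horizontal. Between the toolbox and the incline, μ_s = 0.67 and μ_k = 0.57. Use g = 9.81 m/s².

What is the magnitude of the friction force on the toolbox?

f ≈ 257 N (up the incline)

Normal force: N = m g cos θ = 70 × 9.81 × cos 22° = 636.7 N.
Along the slope the weight component is m g sin θ = 257.2 N; friction must supply exactly this, acting up-slope.
Maximum static friction available: μ_s N = 0.67 × 636.7 = 426.6 N.
Since |257.2| ≤ 426.6 N, no slip — friction simply equals what equilibrium demands.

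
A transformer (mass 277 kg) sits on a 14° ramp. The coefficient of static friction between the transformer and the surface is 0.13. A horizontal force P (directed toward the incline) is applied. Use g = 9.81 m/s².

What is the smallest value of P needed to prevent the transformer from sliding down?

P_min ≈ 314 N

The transformer tends to slide down (tan θ > μ_s), so at the point of impending slip friction acts up-slope at its limit: f = μ_s N.
Perpendicular to the incline: N = m g cos θ + P sin θ.
Along the incline: P cos θ + μ_s N = m g sin θ, i.e. P cos θ + μ_s (m g cos θ + P sin θ) = m g sin θ.
Solving, P (cos θ + μ_s sin θ) = m g (sin θ − μ_s cos θ), so P = 2720×0.1158/1.002 = 314 N.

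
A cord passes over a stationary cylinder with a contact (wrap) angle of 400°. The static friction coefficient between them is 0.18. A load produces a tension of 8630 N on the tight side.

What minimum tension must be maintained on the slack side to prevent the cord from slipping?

Capstan equation at impending slip: T_tight/T_slack = e^{μβ}.
β = 400° = 6.981 rad; e^{μβ} = e^{0.18×6.981} = 3.514.
T_slack = T_tight / e^{μβ} = 8630 / 3.514 = 2460 N.

T_min ≈ 2460 N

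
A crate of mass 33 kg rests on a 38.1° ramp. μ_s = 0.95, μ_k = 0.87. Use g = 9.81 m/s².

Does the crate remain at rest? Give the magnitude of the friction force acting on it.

f ≈ 200 N

N = m g cos θ = 255 N.
Down-slope weight component: m g sin θ = 200 N.
μ_s N = 242 N.
200 ≤ 242 N, so it stays put; friction = 200 N.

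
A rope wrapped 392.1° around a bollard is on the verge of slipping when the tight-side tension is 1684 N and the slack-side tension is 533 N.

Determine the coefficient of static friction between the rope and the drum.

μ ≈ 0.168

T₂/T₁ = e^{μβ} → μ = ln(T₂/T₁)/β.
β = 392.1° = 6.843 rad.
μ = ln(1684/533)/6.843 = ln(3.159)/6.843 = 0.168.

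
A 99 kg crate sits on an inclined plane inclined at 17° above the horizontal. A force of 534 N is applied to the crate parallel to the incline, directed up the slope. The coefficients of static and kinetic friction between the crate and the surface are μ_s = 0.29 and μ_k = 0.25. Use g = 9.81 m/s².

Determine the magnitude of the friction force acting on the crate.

Normal force: N = m g cos θ = 99 × 9.81 × cos 17° = 928.8 N.
The friction needed for equilibrium is m g sin θ − P = 283.9 − 534 = -250.1 N, measured positive up-slope.
Maximum static friction available: μ_s N = 0.29 × 928.8 = 269.3 N.
Since |-250.1| ≤ 269.3 N, the crate remains in static equilibrium and friction takes exactly the required value.

f ≈ 250 N (down the incline)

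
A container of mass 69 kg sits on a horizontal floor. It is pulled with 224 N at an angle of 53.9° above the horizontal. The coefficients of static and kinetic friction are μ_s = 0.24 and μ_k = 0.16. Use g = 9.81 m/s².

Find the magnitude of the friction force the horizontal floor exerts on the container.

f ≈ 79.3 N

N = m g − P sin α = 676.9 − 224×sin 53.9° = 495.9 N.
The horizontal driving force is P cos α = 132 N, so equilibrium needs friction f = 132 N.
μ_s N = 0.24 × 495.9 = 119 N.
The required friction exceeds μ_s N, so the container moves and f = μ_k N = 79.3 N.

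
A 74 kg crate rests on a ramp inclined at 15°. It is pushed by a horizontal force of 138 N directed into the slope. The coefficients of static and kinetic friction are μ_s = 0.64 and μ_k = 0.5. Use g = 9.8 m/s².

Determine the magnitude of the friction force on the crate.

The horizontal push has a component P sin θ into the surface, so N = m g cos θ + P sin θ = 700.5 + 35.72 = 736.2 N.
Along the incline, the net driving force (taking up-slope positive) is P cos θ − m g sin θ = 133.3 − 187.7 = -54.4 N, so equilibrium requires friction f = 54.4 N (up-slope).
The limit of static friction is μ_s N = 471.2 N.
Since 54.4 N is within the 471.2 N limit, the crate stays put and friction is exactly 54.4 N.

f ≈ 54.4 N (up the incline)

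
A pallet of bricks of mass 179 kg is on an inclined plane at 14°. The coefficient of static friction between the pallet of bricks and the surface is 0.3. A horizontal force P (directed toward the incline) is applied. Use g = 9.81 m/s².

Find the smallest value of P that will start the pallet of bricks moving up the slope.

At impending motion up the slope, friction acts down-slope at its limit: f = μ_s N.
Perpendicular to the incline: N = m g cos θ + P sin θ.
Along the incline: P cos θ = m g sin θ + μ_s N = m g sin θ + μ_s (m g cos θ + P sin θ).
Solving, P (cos θ − μ_s sin θ) = m g (sin θ + μ_s cos θ), so P = 179×9.81×(sin 14° + 0.3 cos 14°)/(cos 14° − 0.3 sin 14°) = 1760×0.533/0.8977 = 1040 N.

P ≈ 1040 N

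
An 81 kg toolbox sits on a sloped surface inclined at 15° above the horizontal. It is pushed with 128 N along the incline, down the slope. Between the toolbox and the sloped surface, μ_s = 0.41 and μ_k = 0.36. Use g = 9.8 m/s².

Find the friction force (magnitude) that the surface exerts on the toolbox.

Normal force: N = m g cos θ = 81 × 9.8 × cos 15° = 766.8 N.
Parallel to the incline, ΣF = 0 gives f = m g sin θ + P = 205.5 + 128 = 333.5 N (up-slope positive).
Maximum static friction available: μ_s N = 0.41 × 766.8 = 314.4 N.
Since |333.5| > 314.4 N, static friction cannot hold it; the toolbox slides down the incline and kinetic friction applies: f = μ_k N = 0.36 × 766.8 = 276 N.

f ≈ 276 N (up the incline)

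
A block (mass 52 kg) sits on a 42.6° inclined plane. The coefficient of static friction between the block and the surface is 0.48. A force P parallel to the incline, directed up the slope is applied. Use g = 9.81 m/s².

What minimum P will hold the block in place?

P_min ≈ 165 N

The block tends to slide down (tan θ > μ_s), so at the point of impending slip friction acts up-slope at its limit: f = μ_s N.
P is parallel to the surface, so N = m g cos θ = 375 N.
Along the incline: P + μ_s N = m g sin θ, so P = 345 − 0.48×375 = 165 N.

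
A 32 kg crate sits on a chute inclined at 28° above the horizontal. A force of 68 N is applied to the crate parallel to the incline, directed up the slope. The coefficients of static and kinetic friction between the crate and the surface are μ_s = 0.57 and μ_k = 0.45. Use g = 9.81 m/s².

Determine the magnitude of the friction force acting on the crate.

Perpendicular to the surface, N = m g cos θ = 32·9.81·cos 28° = 277.2 N.
Parallel to the incline, ΣF = 0 gives f = m g sin θ − P = 147.4 − 68 = 79.38 N (up-slope positive).
Maximum static friction available: μ_s N = 0.57 × 277.2 = 158 N.
Since |79.38| ≤ 158 N, no slip — friction simply equals what equilibrium demands.

f ≈ 79.4 N (up the incline)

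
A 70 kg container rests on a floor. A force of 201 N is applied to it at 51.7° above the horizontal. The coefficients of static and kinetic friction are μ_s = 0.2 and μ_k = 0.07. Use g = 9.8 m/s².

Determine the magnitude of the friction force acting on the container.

N = m g − P sin α = 686 − 201×sin 51.7° = 528.3 N.
For equilibrium, f = P cos α = 201×cos 51.7° = 124.6 N.
μ_s N = 0.2 × 528.3 = 105.7 N.
The required friction exceeds μ_s N, so the container moves and f = μ_k N = 37 N.

f ≈ 37 N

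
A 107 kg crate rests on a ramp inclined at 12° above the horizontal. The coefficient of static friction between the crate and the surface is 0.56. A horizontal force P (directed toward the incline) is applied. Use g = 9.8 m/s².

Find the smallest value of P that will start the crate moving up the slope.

P ≈ 920 N

At impending motion up the slope, friction acts down-slope at its limit: f = μ_s N.
Perpendicular to the incline: N = m g cos θ + P sin θ.
Along the incline: P cos θ = m g sin θ + μ_s N = m g sin θ + μ_s (m g cos θ + P sin θ).
Solving, P (cos θ − μ_s sin θ) = m g (sin θ + μ_s cos θ), so P = 107×9.8×(sin 12° + 0.56 cos 12°)/(cos 12° − 0.56 sin 12°) = 1050×0.7557/0.8617 = 920 N.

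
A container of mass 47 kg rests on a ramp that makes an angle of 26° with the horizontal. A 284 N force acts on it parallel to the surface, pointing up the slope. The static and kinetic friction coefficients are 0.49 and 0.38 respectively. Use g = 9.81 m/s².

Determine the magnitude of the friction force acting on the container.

Perpendicular to the surface, N = m g cos θ = 47·9.81·cos 26° = 414.4 N.
For equilibrium along the incline the friction force must supply f = m g sin θ − P = 202.1 − 284 = -81.88 N (positive meaning up-slope).
Maximum static friction available: μ_s N = 0.49 × 414.4 = 203.1 N.
Since |-81.88| ≤ 203.1 N, no slip — friction simply equals what equilibrium demands.

f ≈ 81.9 N (down the incline)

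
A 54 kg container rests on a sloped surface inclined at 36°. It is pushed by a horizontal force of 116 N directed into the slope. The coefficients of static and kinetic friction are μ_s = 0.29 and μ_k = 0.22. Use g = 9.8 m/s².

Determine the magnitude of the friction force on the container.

Resolve perpendicular to the incline: N = m g cos θ + P sin θ = 54×9.8×cos 36° + 116×sin 36° = 496.3 N.
Along the incline, the net driving force (taking up-slope positive) is P cos θ − m g sin θ = 93.85 − 311.1 = -217.2 N, so equilibrium requires friction f = 217.2 N (up-slope).
The limit of static friction is μ_s N = 143.9 N.
|f_req| = 217.2 > 143.9 N → the container slides down the incline; f = μ_k N = 0.22 × 496.3 = 109 N.

f ≈ 109 N (up the incline)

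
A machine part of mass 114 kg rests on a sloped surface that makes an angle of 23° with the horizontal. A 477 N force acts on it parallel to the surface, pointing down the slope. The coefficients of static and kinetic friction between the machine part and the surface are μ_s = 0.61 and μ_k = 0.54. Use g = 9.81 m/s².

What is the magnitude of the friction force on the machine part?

f ≈ 556 N (up the incline)

Perpendicular to the surface, N = m g cos θ = 114·9.81·cos 23° = 1029 N.
Parallel to the incline, ΣF = 0 gives f = m g sin θ + P = 437 + 477 = 914 N (up-slope positive).
Maximum static friction available: μ_s N = 0.61 × 1029 = 628 N.
Since |914| > 628 N, static friction cannot hold it; the machine part slides down the incline and kinetic friction applies: f = μ_k N = 0.54 × 1029 = 556 N.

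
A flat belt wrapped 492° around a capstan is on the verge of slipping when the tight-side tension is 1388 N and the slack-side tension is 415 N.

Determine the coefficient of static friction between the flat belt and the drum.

T₂/T₁ = e^{μβ} → μ = ln(T₂/T₁)/β.
β = 492° = 8.587 rad.
μ = ln(1388/415)/8.587 = ln(3.345)/8.587 = 0.141.

μ ≈ 0.141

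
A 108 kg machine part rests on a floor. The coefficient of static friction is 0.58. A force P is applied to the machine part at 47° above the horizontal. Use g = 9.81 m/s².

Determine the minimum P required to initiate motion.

N = m g − P sin α (the pull lifts the machine part).
At impending slip, P cos α = μ_s N = μ_s (m g − P sin α).
Solving: P (cos α + μ_s sin α) = μ_s m g → P = 0.58×1060/(cos 47° + 0.58 sin 47°) = 614/1.106 = 556 N.

P ≈ 556 N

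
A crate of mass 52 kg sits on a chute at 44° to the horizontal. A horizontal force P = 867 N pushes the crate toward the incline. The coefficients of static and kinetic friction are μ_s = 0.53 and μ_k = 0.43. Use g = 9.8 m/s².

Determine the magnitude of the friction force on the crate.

The horizontal push has a component P sin θ into the surface, so N = m g cos θ + P sin θ = 366.6 + 602.3 = 968.8 N.
Parallel to the incline: P cos θ − m g sin θ = 623.7 − 354 = 269.7 N; the friction needed to balance this is 269.7 N acting down the slope.
The limit of static friction is μ_s N = 513.5 N.
|f_req| = 269.7 ≤ 513.5 N → the crate is in equilibrium; friction equals the required value.

f ≈ 270 N (down the incline)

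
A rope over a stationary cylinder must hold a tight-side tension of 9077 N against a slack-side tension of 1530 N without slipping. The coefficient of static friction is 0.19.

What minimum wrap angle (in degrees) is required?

β_min ≈ 537°

T₂/T₁ = e^{μβ} → β = ln(T₂/T₁)/μ.
β = ln(9077/1530)/0.19 = 1.78/0.19 = 9.371 rad.
In degrees: β = 9.371 × 180/π = 537°.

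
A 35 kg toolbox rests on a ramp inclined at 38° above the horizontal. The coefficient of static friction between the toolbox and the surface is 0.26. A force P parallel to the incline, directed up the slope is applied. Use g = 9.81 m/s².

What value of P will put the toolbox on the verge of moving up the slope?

P ≈ 282 N

At impending motion up the slope, friction acts down-slope at its limit: f = μ_s N.
P is parallel to the surface, so N = m g cos θ = 271 N.
Along the incline: P = m g sin θ + μ_s N = 211 + 0.26×271 = 282 N.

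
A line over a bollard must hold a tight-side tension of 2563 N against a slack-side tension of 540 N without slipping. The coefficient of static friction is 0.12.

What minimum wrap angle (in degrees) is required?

T₂/T₁ = e^{μβ} → β = ln(T₂/T₁)/μ.
β = ln(2563/540)/0.12 = 1.557/0.12 = 12.98 rad.
In degrees: β = 12.98 × 180/π = 744°.

β_min ≈ 744°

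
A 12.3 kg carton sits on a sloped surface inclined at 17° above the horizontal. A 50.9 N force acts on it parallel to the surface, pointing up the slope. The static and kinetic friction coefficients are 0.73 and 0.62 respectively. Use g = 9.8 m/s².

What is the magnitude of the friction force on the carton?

f ≈ 15.7 N (down the incline)

Normal force: N = m g cos θ = 12.3 × 9.8 × cos 17° = 115.3 N.
Parallel to the incline, ΣF = 0 gives f = m g sin θ − P = 35.24 − 50.9 = -15.66 N (up-slope positive).
The static-friction ceiling is μ_s N = 0.73 × 115.3 = 84.15 N.
Since |-15.66| ≤ 84.15 N, static friction is sufficient; f equals the required value, not μ_s N.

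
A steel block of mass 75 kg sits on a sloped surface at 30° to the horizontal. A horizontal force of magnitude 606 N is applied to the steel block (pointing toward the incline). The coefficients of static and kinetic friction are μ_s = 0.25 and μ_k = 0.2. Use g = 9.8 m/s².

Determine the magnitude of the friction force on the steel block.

The horizontal push has a component P sin θ into the surface, so N = m g cos θ + P sin θ = 636.5 + 303 = 939.5 N.
Parallel to the incline: P cos θ − m g sin θ = 524.8 − 367.5 = 157.3 N; the friction needed to balance this is 157.3 N acting down the slope.
The limit of static friction is μ_s N = 234.9 N.
|f_req| = 157.3 ≤ 234.9 N → the steel block is in equilibrium; friction equals the required value.

f ≈ 157 N (down the incline)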